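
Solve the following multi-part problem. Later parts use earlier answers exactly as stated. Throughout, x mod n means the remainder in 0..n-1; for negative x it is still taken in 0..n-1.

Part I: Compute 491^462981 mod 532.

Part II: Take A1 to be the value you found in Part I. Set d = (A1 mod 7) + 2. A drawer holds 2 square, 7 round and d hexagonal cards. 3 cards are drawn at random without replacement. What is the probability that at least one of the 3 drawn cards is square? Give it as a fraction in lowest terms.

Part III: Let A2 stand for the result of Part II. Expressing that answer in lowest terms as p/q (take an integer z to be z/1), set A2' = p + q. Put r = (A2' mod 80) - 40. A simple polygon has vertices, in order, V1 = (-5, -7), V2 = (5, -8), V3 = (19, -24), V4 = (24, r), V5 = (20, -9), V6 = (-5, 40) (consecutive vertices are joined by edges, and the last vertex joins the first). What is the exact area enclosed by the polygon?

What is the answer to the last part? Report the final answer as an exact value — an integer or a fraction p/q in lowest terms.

1481/2

Part I: squarings mod 532: 491^1=491, 491^2=85, 491^4=309, 491^8=253, 491^16=169, 491^32=365, 491^64=225, 491^128=85, 491^256=309, 491^512=253, 491^1024=169, 491^2048=365, 491^4096=225, 491^8192=85, 491^16384=309, 491^32768=253, 491^65536=169, 491^131072=365, 491^262144=225; 491^462981 = 491^1 * 491^4 * 491^128 * 491^4096 * 491^65536 * 491^131072 * 491^262144 = 239 (mod 532); answer 239
Part II: A1 = 239; d = 3; total draws C(12,3) = 220; complement C(10,3) = 120; favorable 220 - 120 = 100; P = 5/11; answer 5/11
Part III: A2 = 5/11; threaded value p + q = 16; r = -24; cross terms: (-5*-8 - 5*-7)=75, (5*-24 - 19*-8)=32, (19*-24 - 24*-24)=120, (24*-9 - 20*-24)=264, (20*40 - -5*-9)=755, (-5*-7 - -5*40)=235; twice the area = |1481| = 1481; area = 1481/2; answer 1481/2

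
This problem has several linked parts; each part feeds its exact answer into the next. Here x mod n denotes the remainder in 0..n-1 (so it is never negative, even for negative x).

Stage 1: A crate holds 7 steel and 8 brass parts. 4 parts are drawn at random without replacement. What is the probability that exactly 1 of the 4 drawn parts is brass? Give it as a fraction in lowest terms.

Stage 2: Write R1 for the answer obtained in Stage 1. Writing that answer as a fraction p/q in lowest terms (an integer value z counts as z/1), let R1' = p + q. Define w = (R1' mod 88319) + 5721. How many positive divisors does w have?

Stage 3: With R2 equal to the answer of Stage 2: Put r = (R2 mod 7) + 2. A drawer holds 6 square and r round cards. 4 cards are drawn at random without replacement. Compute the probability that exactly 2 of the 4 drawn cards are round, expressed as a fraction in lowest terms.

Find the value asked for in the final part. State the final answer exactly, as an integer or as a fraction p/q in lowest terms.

Stage 1: total draws C(15,4) = 1365; favorable C(8,1)*C(7,3) = 280; P = 8/39; answer 8/39
Stage 2: R1 = 8/39; threaded value p + q = 47; w = 5768; 5768 = 2^3 * 7 * 103; number of divisors = (3+1) * (1+1) * (1+1) = 16; answer 16
Stage 3: R2 = 16; r = 4; total draws C(10,4) = 210; favorable C(4,2)*C(6,2) = 90; P = 3/7; answer 3/7

3/7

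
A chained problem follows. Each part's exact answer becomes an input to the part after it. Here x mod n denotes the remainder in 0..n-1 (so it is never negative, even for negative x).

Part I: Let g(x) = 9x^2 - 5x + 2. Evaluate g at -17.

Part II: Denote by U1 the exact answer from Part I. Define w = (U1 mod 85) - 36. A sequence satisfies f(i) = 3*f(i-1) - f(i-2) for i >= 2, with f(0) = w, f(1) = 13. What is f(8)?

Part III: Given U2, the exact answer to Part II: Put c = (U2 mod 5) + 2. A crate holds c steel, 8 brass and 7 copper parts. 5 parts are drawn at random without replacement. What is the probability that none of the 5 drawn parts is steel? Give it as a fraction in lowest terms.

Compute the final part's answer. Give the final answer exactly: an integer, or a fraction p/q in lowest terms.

1001/3876

Part I: 9*(-17)^2 - 5*(-17)^1 + 2 = (2601) + (85) + (2) = 2688; answer 2688
Part II: U1 = 2688; w = 17; f(2) = 3*(13) - 1*(17) = 22; iterating: f(2)=22, f(3)=53, f(4)=137, f(5)=358, f(6)=937, f(7)=2453, f(8)=6422; answer 6422
Part III: U2 = 6422; c = 4; total draws C(19,5) = 11628; favorable C(15,5) = 3003; P = 1001/3876; answer 1001/3876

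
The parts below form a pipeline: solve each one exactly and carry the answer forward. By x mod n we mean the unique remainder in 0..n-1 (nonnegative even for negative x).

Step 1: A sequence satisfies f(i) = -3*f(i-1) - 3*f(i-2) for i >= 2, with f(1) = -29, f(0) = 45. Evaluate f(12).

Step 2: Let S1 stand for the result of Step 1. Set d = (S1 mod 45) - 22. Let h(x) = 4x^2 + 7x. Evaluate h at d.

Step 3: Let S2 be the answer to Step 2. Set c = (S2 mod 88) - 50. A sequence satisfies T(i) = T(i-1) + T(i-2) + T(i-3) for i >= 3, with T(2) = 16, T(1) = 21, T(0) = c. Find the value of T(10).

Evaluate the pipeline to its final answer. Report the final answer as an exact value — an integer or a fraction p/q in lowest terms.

1492

Step 1: f(2) = -3*(-29) - 3*(45) = -48; iterating: f(2)=-48, f(3)=231, f(4)=-549, f(5)=954, f(6)=-1215, f(7)=783, f(8)=1296, f(9)=-6237, f(10)=14823, f(11)=-25758, f(12)=32805; answer 32805
Step 2: S1 = 32805; d = -22; 4*(-22)^2 + 7*(-22)^1 = (1936) + (-154) = 1782; answer 1782
Step 3: S2 = 1782; c = -28; T(3) = 1*(16) + 1*(21) + 1*(-28) = 9; iterating: T(3)=9, T(4)=46, T(5)=71, T(6)=126, T(7)=243, T(8)=440, T(9)=809, T(10)=1492; answer 1492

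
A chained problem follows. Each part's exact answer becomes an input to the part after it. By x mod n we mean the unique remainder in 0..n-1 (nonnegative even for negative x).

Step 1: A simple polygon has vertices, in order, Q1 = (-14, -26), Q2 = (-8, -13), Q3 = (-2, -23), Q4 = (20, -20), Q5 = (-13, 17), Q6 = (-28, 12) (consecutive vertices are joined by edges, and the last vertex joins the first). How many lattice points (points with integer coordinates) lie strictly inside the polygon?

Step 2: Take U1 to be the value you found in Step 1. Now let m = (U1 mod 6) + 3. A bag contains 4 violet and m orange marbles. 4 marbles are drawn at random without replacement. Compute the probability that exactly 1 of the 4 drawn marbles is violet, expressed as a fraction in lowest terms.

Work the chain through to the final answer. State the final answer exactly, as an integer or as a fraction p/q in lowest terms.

Step 1: cross terms: (-14*-13 - -8*-26)=-26, (-8*-23 - -2*-13)=158, (-2*-20 - 20*-23)=500, (20*17 - -13*-20)=80, (-13*12 - -28*17)=320, (-28*-26 - -14*12)=896; twice the area = |1928| = 1928; area = 964; boundary points = 1 + 2 + 1 + 1 + 5 + 2 = 12; strictly interior points = area - boundary/2 + 1 = 959; answer 959
Step 2: U1 = 959; m = 8; total draws C(12,4) = 495; favorable C(4,1)*C(8,3) = 224; P = 224/495; answer 224/495

224/495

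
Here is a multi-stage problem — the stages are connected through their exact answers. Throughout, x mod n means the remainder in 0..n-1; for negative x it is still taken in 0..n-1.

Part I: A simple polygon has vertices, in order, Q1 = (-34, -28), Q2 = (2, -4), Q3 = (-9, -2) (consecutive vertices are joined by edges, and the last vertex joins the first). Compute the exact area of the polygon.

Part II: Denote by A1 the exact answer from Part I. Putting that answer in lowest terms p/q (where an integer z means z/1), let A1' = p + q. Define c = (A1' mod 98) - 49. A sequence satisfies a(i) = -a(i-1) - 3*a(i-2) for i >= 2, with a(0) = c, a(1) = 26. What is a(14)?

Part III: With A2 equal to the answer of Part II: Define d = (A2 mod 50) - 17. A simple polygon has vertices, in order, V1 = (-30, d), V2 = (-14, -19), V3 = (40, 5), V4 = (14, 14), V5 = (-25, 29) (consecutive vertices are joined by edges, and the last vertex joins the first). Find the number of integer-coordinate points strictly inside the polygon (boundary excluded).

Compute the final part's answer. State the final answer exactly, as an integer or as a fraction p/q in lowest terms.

1564

Part I: cross terms: (-34*-4 - 2*-28)=192, (2*-2 - -9*-4)=-40, (-9*-28 - -34*-2)=184; twice the area = |336| = 336; area = 168; answer 168
Part II: A1 = 168; threaded value p + q = 169; c = 22; a(2) = -1*(26) - 3*(22) = -92; iterating: a(2)=-92, a(3)=14, a(4)=262, a(5)=-304, a(6)=-482, a(7)=1394, a(8)=52, a(9)=-4234, a(10)=4078, a(11)=8624, a(12)=-20858, a(13)=-5014, a(14)=67588; answer 67588
Part III: A2 = 67588; d = 21; cross terms: (-30*-19 - -14*21)=864, (-14*5 - 40*-19)=690, (40*14 - 14*5)=490, (14*29 - -25*14)=756, (-25*21 - -30*29)=345; twice the area = |3145| = 3145; area = 3145/2; boundary points = 8 + 6 + 1 + 3 + 1 = 19; strictly interior points = area - boundary/2 + 1 = 1564; answer 1564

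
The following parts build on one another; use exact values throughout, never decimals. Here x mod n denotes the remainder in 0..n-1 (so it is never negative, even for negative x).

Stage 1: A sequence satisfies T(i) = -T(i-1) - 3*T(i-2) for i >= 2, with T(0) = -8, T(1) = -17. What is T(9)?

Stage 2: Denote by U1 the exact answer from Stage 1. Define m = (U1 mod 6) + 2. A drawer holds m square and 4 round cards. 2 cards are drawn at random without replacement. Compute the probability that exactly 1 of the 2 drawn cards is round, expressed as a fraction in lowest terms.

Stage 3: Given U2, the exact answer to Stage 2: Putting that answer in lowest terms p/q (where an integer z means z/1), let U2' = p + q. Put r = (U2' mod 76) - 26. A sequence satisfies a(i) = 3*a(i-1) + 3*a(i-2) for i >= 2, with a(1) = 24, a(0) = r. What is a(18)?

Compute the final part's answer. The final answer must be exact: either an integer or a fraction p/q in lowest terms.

123603551613

Stage 1: T(2) = -1*(-17) - 3*(-8) = 41; iterating: T(2)=41, T(3)=10, T(4)=-133, T(5)=103, T(6)=296, T(7)=-605, T(8)=-283, T(9)=2098; answer 2098
Stage 2: U1 = 2098; m = 6; total draws C(10,2) = 45; favorable C(4,1)*C(6,1) = 24; P = 8/15; answer 8/15
Stage 3: U2 = 8/15; threaded value p + q = 23; r = -3; a(2) = 3*(24) + 3*(-3) = 63; iterating: a(2)=63, a(3)=261, a(4)=972, a(5)=3699, a(6)=14013, a(7)=53136, a(8)=201447, a(9)=763749, a(10)=2895588, a(11)=10978011, a(12)=41620797, a(13)=157796424, a(14)=598251663, a(15)=2268144261, a(16)=8599187772, a(17)=32601996099, a(18)=123603551613; answer 123603551613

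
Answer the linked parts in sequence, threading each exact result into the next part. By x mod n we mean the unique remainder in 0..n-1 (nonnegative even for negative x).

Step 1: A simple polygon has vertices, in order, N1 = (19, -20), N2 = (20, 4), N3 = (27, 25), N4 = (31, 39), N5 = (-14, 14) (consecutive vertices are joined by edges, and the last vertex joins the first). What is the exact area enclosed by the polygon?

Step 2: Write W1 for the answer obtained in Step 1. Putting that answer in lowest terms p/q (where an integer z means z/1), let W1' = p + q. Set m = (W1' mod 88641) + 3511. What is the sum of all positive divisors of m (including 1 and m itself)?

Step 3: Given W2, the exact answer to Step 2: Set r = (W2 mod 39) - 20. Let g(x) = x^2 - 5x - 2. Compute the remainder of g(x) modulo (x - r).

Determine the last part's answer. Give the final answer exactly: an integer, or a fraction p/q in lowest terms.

Step 1: cross terms: (19*4 - 20*-20)=476, (20*25 - 27*4)=392, (27*39 - 31*25)=278, (31*14 - -14*39)=980, (-14*-20 - 19*14)=14; twice the area = |2140| = 2140; area = 1070; answer 1070
Step 2: W1 = 1070; threaded value p + q = 1071; m = 4582; 4582 = 2 * 29 * 79; sigma = (1 + 2) * (1 + 29) * (1 + 79) = 3 * 30 * 80 = 7200; answer 7200
Step 3: W2 = 7200; r = 4; remainder = value at the root: 1*(4)^2 - 5*(4)^1 - 2 = (16) + (-20) + (-2) = -6; answer -6

-6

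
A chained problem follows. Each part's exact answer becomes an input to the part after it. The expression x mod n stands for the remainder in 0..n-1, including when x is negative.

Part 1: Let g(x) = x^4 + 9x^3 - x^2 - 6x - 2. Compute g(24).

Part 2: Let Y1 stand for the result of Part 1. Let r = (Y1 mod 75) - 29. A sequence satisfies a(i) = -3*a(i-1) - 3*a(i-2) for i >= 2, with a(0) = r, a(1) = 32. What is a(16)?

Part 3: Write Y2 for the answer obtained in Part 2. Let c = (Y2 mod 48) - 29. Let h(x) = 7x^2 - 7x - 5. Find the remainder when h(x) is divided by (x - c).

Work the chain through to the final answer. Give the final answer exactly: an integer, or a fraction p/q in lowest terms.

Part 1: 1*(24)^4 + 9*(24)^3 - 1*(24)^2 - 6*(24)^1 - 2 = (331776) + (124416) + (-576) + (-144) + (-2) = 455470; answer 455470
Part 2: Y1 = 455470; r = 41; a(2) = -3*(32) - 3*(41) = -219; iterating: a(2)=-219, a(3)=561, a(4)=-1026, a(5)=1395, a(6)=-1107, a(7)=-864, a(8)=5913, a(9)=-15147, a(10)=27702, a(11)=-37665, a(12)=29889, a(13)=23328, a(14)=-159651, a(15)=408969, a(16)=-747954; answer -747954
Part 3: Y2 = -747954; c = 1; remainder = value at the root: 7*(1)^2 - 7*(1)^1 - 5 = (7) + (-7) + (-5) = -5; answer -5

-5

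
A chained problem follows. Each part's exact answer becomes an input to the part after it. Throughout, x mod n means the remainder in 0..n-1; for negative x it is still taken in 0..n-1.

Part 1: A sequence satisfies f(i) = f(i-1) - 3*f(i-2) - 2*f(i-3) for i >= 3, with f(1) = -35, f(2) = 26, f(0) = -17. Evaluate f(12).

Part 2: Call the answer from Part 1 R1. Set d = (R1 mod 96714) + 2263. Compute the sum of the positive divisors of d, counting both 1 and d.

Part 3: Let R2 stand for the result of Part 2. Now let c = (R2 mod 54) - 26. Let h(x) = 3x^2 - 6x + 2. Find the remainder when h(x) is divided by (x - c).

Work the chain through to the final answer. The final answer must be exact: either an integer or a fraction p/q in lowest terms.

Part 1: f(3) = 1*(26) - 3*(-35) - 2*(-17) = 165; iterating: f(3)=165, f(4)=157, f(5)=-390, f(6)=-1191, f(7)=-335, f(8)=4018, f(9)=7405, f(10)=-3979, f(11)=-34230, f(12)=-37103; answer -37103
Part 2: R1 = -37103; d = 61874; 61874 = 2 * 30937; sigma = (1 + 2) * (1 + 30937) = 3 * 30938 = 92814; answer 92814
Part 3: R2 = 92814; c = 16; remainder = value at the root: 3*(16)^2 - 6*(16)^1 + 2 = (768) + (-96) + (2) = 674; answer 674

674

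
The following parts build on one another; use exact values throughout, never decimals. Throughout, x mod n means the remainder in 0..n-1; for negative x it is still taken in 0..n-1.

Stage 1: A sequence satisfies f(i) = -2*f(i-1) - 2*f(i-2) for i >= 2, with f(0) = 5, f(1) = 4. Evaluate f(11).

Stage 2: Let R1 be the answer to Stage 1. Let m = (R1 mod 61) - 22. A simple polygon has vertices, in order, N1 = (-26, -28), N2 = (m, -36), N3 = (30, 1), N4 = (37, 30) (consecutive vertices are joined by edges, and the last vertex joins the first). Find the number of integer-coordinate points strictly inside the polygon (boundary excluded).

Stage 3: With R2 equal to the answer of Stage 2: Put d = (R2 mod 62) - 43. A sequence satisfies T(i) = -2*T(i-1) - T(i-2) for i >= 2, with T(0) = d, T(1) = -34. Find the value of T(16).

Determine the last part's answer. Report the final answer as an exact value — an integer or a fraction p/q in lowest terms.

349

Stage 1: f(2) = -2*(4) - 2*(5) = -18; iterating: f(2)=-18, f(3)=28, f(4)=-20, f(5)=-16, f(6)=72, f(7)=-112, f(8)=80, f(9)=64, f(10)=-288, f(11)=448; answer 448
Stage 2: R1 = 448; m = -1; cross terms: (-26*-36 - -1*-28)=908, (-1*1 - 30*-36)=1079, (30*30 - 37*1)=863, (37*-28 - -26*30)=-256; twice the area = |2594| = 2594; area = 1297; boundary points = 1 + 1 + 1 + 1 = 4; strictly interior points = area - boundary/2 + 1 = 1296; answer 1296
Stage 3: R2 = 1296; d = 13; T(2) = -2*(-34) - 1*(13) = 55; iterating: T(2)=55, T(3)=-76, T(4)=97, T(5)=-118, T(6)=139, T(7)=-160, T(8)=181, T(9)=-202, T(10)=223, T(11)=-244, T(12)=265, T(13)=-286, T(14)=307, T(15)=-328, T(16)=349; answer 349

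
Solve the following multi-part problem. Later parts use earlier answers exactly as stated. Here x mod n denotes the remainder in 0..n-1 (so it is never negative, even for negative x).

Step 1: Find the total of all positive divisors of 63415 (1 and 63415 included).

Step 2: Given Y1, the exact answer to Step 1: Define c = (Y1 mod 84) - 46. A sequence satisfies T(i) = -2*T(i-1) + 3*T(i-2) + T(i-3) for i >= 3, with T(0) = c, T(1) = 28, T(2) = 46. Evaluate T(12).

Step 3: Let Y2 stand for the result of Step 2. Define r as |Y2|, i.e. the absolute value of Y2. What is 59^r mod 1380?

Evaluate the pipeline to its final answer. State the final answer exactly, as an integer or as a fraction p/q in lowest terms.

601

Step 1: 63415 = 5 * 11 * 1153; sigma = (1 + 5) * (1 + 11) * (1 + 1153) = 6 * 12 * 1154 = 83088; answer 83088
Step 2: Y1 = 83088; c = -34; T(3) = -2*(46) + 3*(28) + 1*(-34) = -42; iterating: T(3)=-42, T(4)=250, T(5)=-580, T(6)=1868, T(7)=-5226, T(8)=15476, T(9)=-44762, T(10)=130726, T(11)=-380262, T(12)=1107940; answer 1107940
Step 3: Y2 = 1107940; r = 1107940; squarings mod 1380: 59^1=59, 59^2=721, 59^4=961, 59^8=301, 59^16=901, 59^32=361, 59^64=601, 59^128=1021, 59^256=541, 59^512=121, 59^1024=841, 59^2048=721, 59^4096=961, 59^8192=301, 59^16384=901, 59^32768=361, 59^65536=601, 59^131072=1021, 59^262144=541, 59^524288=121, 59^1048576=841; 59^1107940 = 59^4 * 59^32 * 59^64 * 59^128 * 59^256 * 59^512 * 59^1024 * 59^8192 * 59^16384 * 59^32768 * 59^1048576 = 601 (mod 1380); answer 601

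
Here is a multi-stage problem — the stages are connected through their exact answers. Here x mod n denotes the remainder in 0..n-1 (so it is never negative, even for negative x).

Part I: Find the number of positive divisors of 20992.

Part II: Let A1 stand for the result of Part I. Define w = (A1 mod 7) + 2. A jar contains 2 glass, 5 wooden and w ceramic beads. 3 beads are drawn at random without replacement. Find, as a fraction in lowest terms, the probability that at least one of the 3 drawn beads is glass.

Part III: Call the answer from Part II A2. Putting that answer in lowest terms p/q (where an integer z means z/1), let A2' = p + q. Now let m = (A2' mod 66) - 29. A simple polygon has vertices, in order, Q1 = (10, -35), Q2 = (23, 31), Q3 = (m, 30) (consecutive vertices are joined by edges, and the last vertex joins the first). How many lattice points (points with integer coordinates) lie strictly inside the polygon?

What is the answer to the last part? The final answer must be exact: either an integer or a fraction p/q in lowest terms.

Part I: 20992 = 2^9 * 41; number of divisors = (9+1) * (1+1) = 20; answer 20
Part II: A1 = 20; w = 8; total draws C(15,3) = 455; complement C(13,3) = 286; favorable 455 - 286 = 169; P = 13/35; answer 13/35
Part III: A2 = 13/35; threaded value p + q = 48; m = 19; cross terms: (10*31 - 23*-35)=1115, (23*30 - 19*31)=101, (19*-35 - 10*30)=-965; twice the area = |251| = 251; area = 251/2; boundary points = 1 + 1 + 1 = 3; strictly interior points = area - boundary/2 + 1 = 125; answer 125

125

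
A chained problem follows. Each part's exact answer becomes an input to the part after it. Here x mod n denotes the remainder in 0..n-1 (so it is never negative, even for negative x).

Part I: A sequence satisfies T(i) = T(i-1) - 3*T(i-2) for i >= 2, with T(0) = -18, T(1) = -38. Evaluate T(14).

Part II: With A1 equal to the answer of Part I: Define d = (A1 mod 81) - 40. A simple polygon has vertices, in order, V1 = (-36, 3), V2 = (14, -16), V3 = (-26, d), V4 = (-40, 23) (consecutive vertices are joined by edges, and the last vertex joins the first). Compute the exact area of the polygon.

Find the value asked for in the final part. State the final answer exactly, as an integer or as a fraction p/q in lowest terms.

924

Part I: T(2) = 1*(-38) - 3*(-18) = 16; iterating: T(2)=16, T(3)=130, T(4)=82, T(5)=-308, T(6)=-554, T(7)=370, T(8)=2032, T(9)=922, T(10)=-5174, T(11)=-7940, T(12)=7582, T(13)=31402, T(14)=8656; answer 8656
Part II: A1 = 8656; d = 30; cross terms: (-36*-16 - 14*3)=534, (14*30 - -26*-16)=4, (-26*23 - -40*30)=602, (-40*3 - -36*23)=708; twice the area = |1848| = 1848; area = 924; answer 924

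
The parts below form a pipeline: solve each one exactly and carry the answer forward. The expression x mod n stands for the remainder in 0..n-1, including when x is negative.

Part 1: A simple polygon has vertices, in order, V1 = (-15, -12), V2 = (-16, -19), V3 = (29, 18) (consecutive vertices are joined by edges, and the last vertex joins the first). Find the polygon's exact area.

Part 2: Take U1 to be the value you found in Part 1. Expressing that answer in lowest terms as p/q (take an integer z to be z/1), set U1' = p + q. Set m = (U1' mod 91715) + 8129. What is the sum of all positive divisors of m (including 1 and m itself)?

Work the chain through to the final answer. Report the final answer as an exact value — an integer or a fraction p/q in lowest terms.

Part 1: cross terms: (-15*-19 - -16*-12)=93, (-16*18 - 29*-19)=263, (29*-12 - -15*18)=-78; twice the area = |278| = 278; area = 139; answer 139
Part 2: U1 = 139; threaded value p + q = 140; m = 8269; 8269 is prime, so its only divisors are 1 and 8269; sigma = 1 + 8269 = 8270; answer 8270

8270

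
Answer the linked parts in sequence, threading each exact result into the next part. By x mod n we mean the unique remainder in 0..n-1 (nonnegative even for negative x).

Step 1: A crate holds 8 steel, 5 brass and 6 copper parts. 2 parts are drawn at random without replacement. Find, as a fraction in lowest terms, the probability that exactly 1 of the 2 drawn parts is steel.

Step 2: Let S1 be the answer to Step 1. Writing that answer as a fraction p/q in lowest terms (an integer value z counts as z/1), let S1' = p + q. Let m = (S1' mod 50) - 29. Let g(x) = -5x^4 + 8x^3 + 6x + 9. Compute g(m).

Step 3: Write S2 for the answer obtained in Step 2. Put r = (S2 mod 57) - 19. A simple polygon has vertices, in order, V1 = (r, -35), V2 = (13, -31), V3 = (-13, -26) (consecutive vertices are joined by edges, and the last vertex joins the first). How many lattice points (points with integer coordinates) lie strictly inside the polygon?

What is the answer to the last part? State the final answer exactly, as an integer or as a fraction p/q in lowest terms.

108

Step 1: total draws C(19,2) = 171; favorable C(8,1)*C(11,1) = 88; P = 88/171; answer 88/171
Step 2: S1 = 88/171; threaded value p + q = 259; m = -20; -5*(-20)^4 + 8*(-20)^3 + 6*(-20)^1 + 9 = (-800000) + (-64000) + (-120) + (9) = -864111; answer -864111
Step 3: S2 = -864111; r = -10; cross terms: (-10*-31 - 13*-35)=765, (13*-26 - -13*-31)=-741, (-13*-35 - -10*-26)=195; twice the area = |219| = 219; area = 219/2; boundary points = 1 + 1 + 3 = 5; strictly interior points = area - boundary/2 + 1 = 108; answer 108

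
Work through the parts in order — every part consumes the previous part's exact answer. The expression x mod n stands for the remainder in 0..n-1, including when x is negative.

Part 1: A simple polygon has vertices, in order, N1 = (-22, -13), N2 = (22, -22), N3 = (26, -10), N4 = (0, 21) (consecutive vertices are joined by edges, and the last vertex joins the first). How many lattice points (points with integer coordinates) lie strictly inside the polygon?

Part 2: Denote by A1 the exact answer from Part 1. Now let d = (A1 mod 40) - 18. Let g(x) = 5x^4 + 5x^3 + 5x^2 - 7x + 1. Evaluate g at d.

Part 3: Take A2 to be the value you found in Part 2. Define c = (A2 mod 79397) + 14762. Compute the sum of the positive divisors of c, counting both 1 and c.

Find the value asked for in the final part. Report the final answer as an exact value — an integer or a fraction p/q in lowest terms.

Part 1: cross terms: (-22*-22 - 22*-13)=770, (22*-10 - 26*-22)=352, (26*21 - 0*-10)=546, (0*-13 - -22*21)=462; twice the area = |2130| = 2130; area = 1065; boundary points = 1 + 4 + 1 + 2 = 8; strictly interior points = area - boundary/2 + 1 = 1062; answer 1062
Part 2: A1 = 1062; d = 4; 5*(4)^4 + 5*(4)^3 + 5*(4)^2 - 7*(4)^1 + 1 = (1280) + (320) + (80) + (-28) + (1) = 1653; answer 1653
Part 3: A2 = 1653; c = 16415; 16415 = 5 * 7^2 * 67; sigma = (1 + 5) * (1 + 7 + 49) * (1 + 67) = 6 * 57 * 68 = 23256; answer 23256

23256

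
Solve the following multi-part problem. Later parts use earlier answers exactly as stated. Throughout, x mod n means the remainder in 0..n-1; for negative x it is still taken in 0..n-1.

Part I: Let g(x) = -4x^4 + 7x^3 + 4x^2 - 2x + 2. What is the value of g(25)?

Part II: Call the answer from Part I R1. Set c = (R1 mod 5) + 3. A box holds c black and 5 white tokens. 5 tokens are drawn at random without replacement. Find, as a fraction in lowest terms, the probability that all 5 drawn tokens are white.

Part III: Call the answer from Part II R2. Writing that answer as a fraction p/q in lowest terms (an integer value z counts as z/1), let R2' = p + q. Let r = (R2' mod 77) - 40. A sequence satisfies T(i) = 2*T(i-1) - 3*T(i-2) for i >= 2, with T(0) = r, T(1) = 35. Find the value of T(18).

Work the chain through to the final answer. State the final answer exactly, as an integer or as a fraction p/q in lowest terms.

-705716

Part I: -4*(25)^4 + 7*(25)^3 + 4*(25)^2 - 2*(25)^1 + 2 = (-1562500) + (109375) + (2500) + (-50) + (2) = -1450673; answer -1450673
Part II: R1 = -1450673; c = 5; total draws C(10,5) = 252; favorable C(5,5) = 1; P = 1/252; answer 1/252
Part III: R2 = 1/252; threaded value p + q = 253; r = -18; T(2) = 2*(35) - 3*(-18) = 124; iterating: T(2)=124, T(3)=143, T(4)=-86, T(5)=-601, T(6)=-944, T(7)=-85, T(8)=2662, T(9)=5579, T(10)=3172, T(11)=-10393, T(12)=-30302, T(13)=-29425, T(14)=32056, T(15)=152387, T(16)=208606, T(17)=-39949, T(18)=-705716; answer -705716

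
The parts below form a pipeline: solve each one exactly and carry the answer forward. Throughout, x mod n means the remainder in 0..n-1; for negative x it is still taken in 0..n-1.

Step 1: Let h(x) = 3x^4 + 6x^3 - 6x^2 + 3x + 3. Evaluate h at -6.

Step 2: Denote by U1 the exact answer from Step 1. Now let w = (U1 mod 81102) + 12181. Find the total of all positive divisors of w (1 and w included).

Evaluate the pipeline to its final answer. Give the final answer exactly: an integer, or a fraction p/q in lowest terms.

23832

Step 1: 3*(-6)^4 + 6*(-6)^3 - 6*(-6)^2 + 3*(-6)^1 + 3 = (3888) + (-1296) + (-216) + (-18) + (3) = 2361; answer 2361
Step 2: U1 = 2361; w = 14542; 14542 = 2 * 11 * 661; sigma = (1 + 2) * (1 + 11) * (1 + 661) = 3 * 12 * 662 = 23832; answer 23832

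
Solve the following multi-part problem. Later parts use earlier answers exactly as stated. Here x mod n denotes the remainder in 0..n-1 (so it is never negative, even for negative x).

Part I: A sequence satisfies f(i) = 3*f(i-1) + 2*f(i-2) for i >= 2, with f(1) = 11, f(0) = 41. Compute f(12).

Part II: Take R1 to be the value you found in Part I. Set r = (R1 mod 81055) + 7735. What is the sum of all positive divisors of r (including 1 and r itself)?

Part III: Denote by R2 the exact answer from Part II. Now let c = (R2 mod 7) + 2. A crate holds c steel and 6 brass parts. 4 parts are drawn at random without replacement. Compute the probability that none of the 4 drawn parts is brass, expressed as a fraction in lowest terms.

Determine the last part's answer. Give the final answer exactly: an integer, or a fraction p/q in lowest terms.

1/210

Part I: f(2) = 3*(11) + 2*(41) = 115; iterating: f(2)=115, f(3)=367, f(4)=1331, f(5)=4727, f(6)=16843, f(7)=59983, f(8)=213635, f(9)=760871, f(10)=2709883, f(11)=9651391, f(12)=34373939; answer 34373939
Part II: R1 = 34373939; r = 14354; 14354 = 2 * 7177; sigma = (1 + 2) * (1 + 7177) = 3 * 7178 = 21534; answer 21534
Part III: R2 = 21534; c = 4; total draws C(10,4) = 210; favorable C(4,4) = 1; P = 1/210; answer 1/210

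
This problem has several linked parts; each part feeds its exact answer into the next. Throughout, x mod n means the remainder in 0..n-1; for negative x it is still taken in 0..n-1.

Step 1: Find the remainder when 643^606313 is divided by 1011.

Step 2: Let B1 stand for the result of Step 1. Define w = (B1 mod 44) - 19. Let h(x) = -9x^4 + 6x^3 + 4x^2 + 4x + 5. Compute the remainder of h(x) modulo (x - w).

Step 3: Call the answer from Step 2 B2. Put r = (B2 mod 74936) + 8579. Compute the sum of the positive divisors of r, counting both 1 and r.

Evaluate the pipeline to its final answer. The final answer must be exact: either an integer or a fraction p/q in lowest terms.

Step 1: squarings mod 1011: 643^1=643, 643^2=961, 643^4=478, 643^8=1009, 643^16=4, 643^32=16, 643^64=256, 643^128=832, 643^256=700, 643^512=676, 643^1024=4, 643^2048=16, 643^4096=256, 643^8192=832, 643^16384=700, 643^32768=676, 643^65536=4, 643^131072=16, 643^262144=256, 643^524288=832; 643^606313 = 643^1 * 643^8 * 643^32 * 643^64 * 643^16384 * 643^65536 * 643^524288 = 31 (mod 1011); answer 31
Step 2: B1 = 31; w = 12; remainder = value at the root: -9*(12)^4 + 6*(12)^3 + 4*(12)^2 + 4*(12)^1 + 5 = (-186624) + (10368) + (576) + (48) + (5) = -175627; answer -175627
Step 3: B2 = -175627; r = 57760; 57760 = 2^5 * 5 * 19^2; sigma = (1 + 2 + 4 + 8 + 16 + 32) * (1 + 5) * (1 + 19 + 361) = 63 * 6 * 381 = 144018; answer 144018

144018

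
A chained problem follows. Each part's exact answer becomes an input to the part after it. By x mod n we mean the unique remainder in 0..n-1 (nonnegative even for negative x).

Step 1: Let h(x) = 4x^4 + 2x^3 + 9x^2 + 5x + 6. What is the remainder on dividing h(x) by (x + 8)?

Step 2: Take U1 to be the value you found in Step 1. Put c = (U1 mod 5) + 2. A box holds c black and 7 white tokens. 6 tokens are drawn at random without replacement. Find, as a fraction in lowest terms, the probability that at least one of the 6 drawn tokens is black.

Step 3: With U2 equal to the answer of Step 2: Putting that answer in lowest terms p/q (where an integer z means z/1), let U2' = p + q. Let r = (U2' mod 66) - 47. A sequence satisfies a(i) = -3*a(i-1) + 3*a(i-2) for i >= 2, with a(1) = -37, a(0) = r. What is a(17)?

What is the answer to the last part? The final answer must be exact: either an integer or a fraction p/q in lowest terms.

-77250506517

Step 1: remainder = value at the root: 4*(-8)^4 + 2*(-8)^3 + 9*(-8)^2 + 5*(-8)^1 + 6 = (16384) + (-1024) + (576) + (-40) + (6) = 15902; answer 15902
Step 2: U1 = 15902; c = 4; total draws C(11,6) = 462; complement C(7,6) = 7; favorable 462 - 7 = 455; P = 65/66; answer 65/66
Step 3: U2 = 65/66; threaded value p + q = 131; r = 18; a(2) = -3*(-37) + 3*(18) = 165; iterating: a(2)=165, a(3)=-606, a(4)=2313, a(5)=-8757, a(6)=33210, a(7)=-125901, a(8)=477333, a(9)=-1809702, a(10)=6861105, a(11)=-26012421, a(12)=98620578, a(13)=-373898997, a(14)=1417558725, a(15)=-5374373166, a(16)=20375795673, a(17)=-77250506517; answer -77250506517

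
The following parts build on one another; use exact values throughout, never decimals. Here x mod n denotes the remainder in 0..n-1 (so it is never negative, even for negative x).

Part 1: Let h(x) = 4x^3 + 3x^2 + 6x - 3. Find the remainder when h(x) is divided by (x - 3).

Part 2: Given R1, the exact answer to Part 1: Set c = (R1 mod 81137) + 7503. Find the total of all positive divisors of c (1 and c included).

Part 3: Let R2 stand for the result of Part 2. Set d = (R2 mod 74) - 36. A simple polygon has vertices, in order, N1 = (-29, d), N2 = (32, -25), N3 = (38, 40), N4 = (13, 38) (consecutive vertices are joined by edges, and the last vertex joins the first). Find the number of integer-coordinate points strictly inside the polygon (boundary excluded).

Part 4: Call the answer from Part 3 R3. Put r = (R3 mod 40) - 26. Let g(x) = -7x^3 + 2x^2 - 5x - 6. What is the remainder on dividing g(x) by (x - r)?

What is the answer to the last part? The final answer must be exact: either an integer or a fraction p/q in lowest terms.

Part 1: remainder = value at the root: 4*(3)^3 + 3*(3)^2 + 6*(3)^1 - 3 = (108) + (27) + (18) + (-3) = 150; answer 150
Part 2: R1 = 150; c = 7653; 7653 = 3 * 2551; sigma = (1 + 3) * (1 + 2551) = 4 * 2552 = 10208; answer 10208
Part 3: R2 = 10208; d = 34; cross terms: (-29*-25 - 32*34)=-363, (32*40 - 38*-25)=2230, (38*38 - 13*40)=924, (13*34 - -29*38)=1544; twice the area = |4335| = 4335; area = 4335/2; boundary points = 1 + 1 + 1 + 2 = 5; strictly interior points = area - boundary/2 + 1 = 2166; answer 2166
Part 4: R3 = 2166; r = -20; remainder = value at the root: -7*(-20)^3 + 2*(-20)^2 - 5*(-20)^1 - 6 = (56000) + (800) + (100) + (-6) = 56894; answer 56894

56894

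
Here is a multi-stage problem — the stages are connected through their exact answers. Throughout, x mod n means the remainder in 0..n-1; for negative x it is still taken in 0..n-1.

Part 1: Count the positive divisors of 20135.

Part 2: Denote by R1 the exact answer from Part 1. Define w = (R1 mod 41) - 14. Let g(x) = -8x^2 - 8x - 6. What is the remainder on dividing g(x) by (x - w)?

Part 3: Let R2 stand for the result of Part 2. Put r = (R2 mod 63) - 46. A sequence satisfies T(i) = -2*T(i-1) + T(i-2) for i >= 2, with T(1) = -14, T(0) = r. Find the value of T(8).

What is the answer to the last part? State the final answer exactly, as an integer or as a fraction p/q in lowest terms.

3008

Part 1: 20135 = 5 * 4027; number of divisors = (1+1) * (1+1) = 4; answer 4
Part 2: R1 = 4; w = -10; remainder = value at the root: -8*(-10)^2 - 8*(-10)^1 - 6 = (-800) + (80) + (-6) = -726; answer -726
Part 3: R2 = -726; r = -16; T(2) = -2*(-14) + 1*(-16) = 12; iterating: T(2)=12, T(3)=-38, T(4)=88, T(5)=-214, T(6)=516, T(7)=-1246, T(8)=3008; answer 3008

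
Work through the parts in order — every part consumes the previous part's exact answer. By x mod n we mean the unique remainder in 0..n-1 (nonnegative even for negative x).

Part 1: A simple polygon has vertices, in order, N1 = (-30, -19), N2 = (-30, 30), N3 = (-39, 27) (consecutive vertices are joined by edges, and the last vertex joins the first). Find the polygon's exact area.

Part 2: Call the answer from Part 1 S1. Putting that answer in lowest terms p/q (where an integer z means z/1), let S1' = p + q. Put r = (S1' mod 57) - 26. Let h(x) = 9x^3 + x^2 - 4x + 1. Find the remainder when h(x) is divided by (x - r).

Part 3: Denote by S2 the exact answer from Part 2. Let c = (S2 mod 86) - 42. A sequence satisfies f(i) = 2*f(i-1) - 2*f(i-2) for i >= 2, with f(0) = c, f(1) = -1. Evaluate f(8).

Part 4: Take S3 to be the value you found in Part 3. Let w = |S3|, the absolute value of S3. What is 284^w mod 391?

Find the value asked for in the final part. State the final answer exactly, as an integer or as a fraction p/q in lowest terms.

Part 1: cross terms: (-30*30 - -30*-19)=-1470, (-30*27 - -39*30)=360, (-39*-19 - -30*27)=1551; twice the area = |441| = 441; area = 441/2; answer 441/2
Part 2: S1 = 441/2; threaded value p + q = 443; r = 18; remainder = value at the root: 9*(18)^3 + 1*(18)^2 - 4*(18)^1 + 1 = (52488) + (324) + (-72) + (1) = 52741; answer 52741
Part 3: S2 = 52741; c = -19; f(2) = 2*(-1) - 2*(-19) = 36; iterating: f(2)=36, f(3)=74, f(4)=76, f(5)=4, f(6)=-144, f(7)=-296, f(8)=-304; answer -304
Part 4: S3 = -304; w = 304; squarings mod 391: 284^1=284, 284^2=110, 284^4=370, 284^8=50, 284^16=154, 284^32=256, 284^64=239, 284^128=35, 284^256=52; 284^304 = 284^16 * 284^32 * 284^256 = 35 (mod 391); answer 35

35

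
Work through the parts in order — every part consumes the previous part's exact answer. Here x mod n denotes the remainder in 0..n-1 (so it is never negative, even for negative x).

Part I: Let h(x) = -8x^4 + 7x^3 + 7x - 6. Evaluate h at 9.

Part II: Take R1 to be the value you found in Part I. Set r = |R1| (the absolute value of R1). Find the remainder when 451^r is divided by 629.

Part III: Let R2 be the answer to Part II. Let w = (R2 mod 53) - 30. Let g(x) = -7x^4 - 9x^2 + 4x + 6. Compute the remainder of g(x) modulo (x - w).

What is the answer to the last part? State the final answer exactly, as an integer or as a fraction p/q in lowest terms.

Part I: -8*(9)^4 + 7*(9)^3 + 7*(9)^1 - 6 = (-52488) + (5103) + (63) + (-6) = -47328; answer -47328
Part II: R1 = -47328; r = 47328; squarings mod 629: 451^1=451, 451^2=234, 451^4=33, 451^8=460, 451^16=256, 451^32=120, 451^64=562, 451^128=86, 451^256=477, 451^512=460, 451^1024=256, 451^2048=120, 451^4096=562, 451^8192=86, 451^16384=477, 451^32768=460; 451^47328 = 451^32 * 451^64 * 451^128 * 451^2048 * 451^4096 * 451^8192 * 451^32768 = 137 (mod 629); answer 137
Part III: R2 = 137; w = 1; remainder = value at the root: -7*(1)^4 - 9*(1)^2 + 4*(1)^1 + 6 = (-7) + (-9) + (4) + (6) = -6; answer -6

-6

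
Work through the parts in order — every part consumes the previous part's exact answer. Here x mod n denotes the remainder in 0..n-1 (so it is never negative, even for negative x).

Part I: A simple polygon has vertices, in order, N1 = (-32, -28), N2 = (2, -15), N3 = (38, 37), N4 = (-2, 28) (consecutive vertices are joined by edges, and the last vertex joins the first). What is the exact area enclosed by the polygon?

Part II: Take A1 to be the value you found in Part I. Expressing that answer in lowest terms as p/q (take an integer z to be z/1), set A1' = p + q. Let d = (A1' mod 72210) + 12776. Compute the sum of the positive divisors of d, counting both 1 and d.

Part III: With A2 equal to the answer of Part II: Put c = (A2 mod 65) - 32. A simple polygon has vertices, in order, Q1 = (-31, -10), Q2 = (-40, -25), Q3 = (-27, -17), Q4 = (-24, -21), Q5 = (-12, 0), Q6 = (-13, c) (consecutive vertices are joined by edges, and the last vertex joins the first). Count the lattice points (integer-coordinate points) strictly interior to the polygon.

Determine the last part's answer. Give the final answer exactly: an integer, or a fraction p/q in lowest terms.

385

Part I: cross terms: (-32*-15 - 2*-28)=536, (2*37 - 38*-15)=644, (38*28 - -2*37)=1138, (-2*-28 - -32*28)=952; twice the area = |3270| = 3270; area = 1635; answer 1635
Part II: A1 = 1635; threaded value p + q = 1636; d = 14412; 14412 = 2^2 * 3 * 1201; sigma = (1 + 2 + 4) * (1 + 3) * (1 + 1201) = 7 * 4 * 1202 = 33656; answer 33656
Part III: A2 = 33656; c = 19; cross terms: (-31*-25 - -40*-10)=375, (-40*-17 - -27*-25)=5, (-27*-21 - -24*-17)=159, (-24*0 - -12*-21)=-252, (-12*19 - -13*0)=-228, (-13*-10 - -31*19)=719; twice the area = |778| = 778; area = 389; boundary points = 3 + 1 + 1 + 3 + 1 + 1 = 10; strictly interior points = area - boundary/2 + 1 = 385; answer 385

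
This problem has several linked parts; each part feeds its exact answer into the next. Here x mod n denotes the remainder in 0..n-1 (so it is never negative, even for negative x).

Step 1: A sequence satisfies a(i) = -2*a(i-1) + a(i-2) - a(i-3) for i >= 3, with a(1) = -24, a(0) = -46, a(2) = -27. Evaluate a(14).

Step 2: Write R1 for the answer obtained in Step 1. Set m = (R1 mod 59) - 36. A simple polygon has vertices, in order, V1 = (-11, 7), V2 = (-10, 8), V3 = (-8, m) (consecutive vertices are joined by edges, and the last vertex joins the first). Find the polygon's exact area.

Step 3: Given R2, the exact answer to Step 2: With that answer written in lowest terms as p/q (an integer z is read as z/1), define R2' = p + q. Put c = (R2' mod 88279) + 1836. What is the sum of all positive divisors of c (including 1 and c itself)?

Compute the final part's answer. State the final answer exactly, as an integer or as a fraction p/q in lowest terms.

Step 1: a(3) = -2*(-27) + 1*(-24) - 1*(-46) = 76; iterating: a(3)=76, a(4)=-155, a(5)=413, a(6)=-1057, a(7)=2682, a(8)=-6834, a(9)=17407, a(10)=-44330, a(11)=112901, a(12)=-287539, a(13)=732309, a(14)=-1865058; answer -1865058
Step 2: R1 = -1865058; m = 14; cross terms: (-11*8 - -10*7)=-18, (-10*14 - -8*8)=-76, (-8*7 - -11*14)=98; twice the area = |4| = 4; area = 2; answer 2
Step 3: R2 = 2; threaded value p + q = 3; c = 1839; 1839 = 3 * 613; sigma = (1 + 3) * (1 + 613) = 4 * 614 = 2456; answer 2456

2456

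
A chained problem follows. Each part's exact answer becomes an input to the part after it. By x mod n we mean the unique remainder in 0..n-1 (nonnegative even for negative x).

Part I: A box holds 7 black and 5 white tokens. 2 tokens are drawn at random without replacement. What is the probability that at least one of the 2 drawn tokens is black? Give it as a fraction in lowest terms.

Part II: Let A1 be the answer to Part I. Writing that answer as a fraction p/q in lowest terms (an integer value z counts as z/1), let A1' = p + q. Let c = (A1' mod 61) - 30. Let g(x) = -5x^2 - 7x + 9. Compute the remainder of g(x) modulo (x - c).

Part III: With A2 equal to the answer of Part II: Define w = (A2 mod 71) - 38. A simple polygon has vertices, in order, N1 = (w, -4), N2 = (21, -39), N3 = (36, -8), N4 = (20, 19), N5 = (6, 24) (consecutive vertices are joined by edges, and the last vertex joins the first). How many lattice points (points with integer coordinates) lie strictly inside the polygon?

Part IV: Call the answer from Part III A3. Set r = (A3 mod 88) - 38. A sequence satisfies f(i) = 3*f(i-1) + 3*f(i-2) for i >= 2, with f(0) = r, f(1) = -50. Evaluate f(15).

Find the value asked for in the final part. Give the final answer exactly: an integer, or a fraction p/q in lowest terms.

-1675414773

Part I: total draws C(12,2) = 66; complement C(5,2) = 10; favorable 66 - 10 = 56; P = 28/33; answer 28/33
Part II: A1 = 28/33; threaded value p + q = 61; c = -30; remainder = value at the root: -5*(-30)^2 - 7*(-30)^1 + 9 = (-4500) + (210) + (9) = -4281; answer -4281
Part III: A2 = -4281; w = 12; cross terms: (12*-39 - 21*-4)=-384, (21*-8 - 36*-39)=1236, (36*19 - 20*-8)=844, (20*24 - 6*19)=366, (6*-4 - 12*24)=-312; twice the area = |1750| = 1750; area = 875; boundary points = 1 + 1 + 1 + 1 + 2 = 6; strictly interior points = area - boundary/2 + 1 = 873; answer 873
Part IV: A3 = 873; r = 43; f(2) = 3*(-50) + 3*(43) = -21; iterating: f(2)=-21, f(3)=-213, f(4)=-702, f(5)=-2745, f(6)=-10341, f(7)=-39258, f(8)=-148797, f(9)=-564165, f(10)=-2138886, f(11)=-8109153, f(12)=-30744117, f(13)=-116559810, f(14)=-441911781, f(15)=-1675414773; answer -1675414773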